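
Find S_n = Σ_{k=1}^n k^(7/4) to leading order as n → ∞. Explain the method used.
S_n ~ (4/11) · n^(11/4)

Integral comparison: Σ_{k=1}^n k^(7/4) = ∫_0^n x^(7/4) dx + O(n^(7/4)). The integral is n^(1 + 7/4) / (1 + 7/4) = n^((7+4)/4) / ((7+4)/4) = (4/11) · n^(11/4).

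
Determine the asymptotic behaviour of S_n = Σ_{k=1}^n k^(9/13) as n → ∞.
S_n ~ (13/22) · n^(22/13)

Integral comparison: Σ_{k=1}^n k^(9/13) = ∫_0^n x^(9/13) dx + O(n^(9/13)). The integral is n^(1 + 9/13) / (1 + 9/13) = n^((9+13)/13) / ((9+13)/13) = (13/22) · n^(22/13).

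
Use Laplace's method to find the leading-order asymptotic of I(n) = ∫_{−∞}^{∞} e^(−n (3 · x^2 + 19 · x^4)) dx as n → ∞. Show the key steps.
I(n) ~ sqrt(π/(3n))

φ(x) = 3 · x^2 + 19 · x^4 has its unique global minimum at x* = 0 (since φ'(x) = 6x + 76x^3 = 0 only at x = 0 for real x with both coefficients positive, and φ → ∞ as |x| → ∞). At x* = 0, φ(0) = 0 and φ''(0) = 6. Laplace's method then gives
  I(n) ~ sqrt(2π / (n · φ''(0))) · e^(−n φ(0)) = sqrt(2π / (6n)) = sqrt(π/(3n)).
The 19 · x^4 term contributes only at subleading order (an O(1/n) relative correction).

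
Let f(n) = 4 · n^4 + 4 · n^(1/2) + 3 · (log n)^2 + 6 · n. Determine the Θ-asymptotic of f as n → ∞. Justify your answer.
f(n) ∈ Θ(n^4)

Compare the terms by growth order. For large n, n^a · (log n)^b dominates n^a' · (log n)^b' iff a > a', or (a = a' and b > b'). Ranking the 4 terms shows the dominant one is 4 · n^4. Hence f(n) ∈ Θ(n^4).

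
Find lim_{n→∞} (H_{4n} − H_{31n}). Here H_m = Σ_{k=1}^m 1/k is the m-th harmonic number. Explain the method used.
lim = ln(4/31)

Euler-Maclaurin gives H_m = ln m + γ + 1/(2m) + O(1/m^2). The γ and O(1/m) terms cancel in the difference:
  H_{4n} − H_{31n} = ln(4n) − ln(31n) + O(1/n) = ln(4/31) + O(1/n).
Hence the limit is ln(4/31).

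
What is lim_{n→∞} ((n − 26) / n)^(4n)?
lim = e^(−104)

Rewrite as (1 − 26/n)^(4n). By the standard limit (1 + x/n)^n → e^x, we have (1 − 26/n)^n → e^(−26), and raising to the 4th power gives e^(−104).
More precisely, ln[(1 − 26/n)^(4n)] = 4n · ln(1 − 26/n) = 4n · (-26/n + O(1/n^2)) = -104 + O(1/n) → -104.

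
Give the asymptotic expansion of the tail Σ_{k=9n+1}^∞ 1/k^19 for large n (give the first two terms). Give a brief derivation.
Σ_{k>9n} 1/k^19 = 1/(18 · (9n)^18) − 1/(2 · (9n)^19) + O(1/(9n)^20)

Compare to the integral: ∫_{9n}^∞ x^(−19) dx = [−x^(−18)/18]_{9n}^∞ = 1/((19−1)·(9n)^18). The Euler-Maclaurin correction adds −f(9n)/2 = −1/(2·(9n)^19). Euler-Maclaurin then gives
  Σ_{k>9n} 1/k^19 = ∫_{9n}^∞ dx/x^19 − 1/(2·(9n)^19) + O(1/(9n)^20).
(Equivalently this is ζ(19) − Σ_{k≤9n} 1/k^19.)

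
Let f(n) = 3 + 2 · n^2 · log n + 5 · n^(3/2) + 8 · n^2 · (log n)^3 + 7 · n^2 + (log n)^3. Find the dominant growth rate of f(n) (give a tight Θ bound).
f(n) ∈ Θ(n^2 · (log n)^3)

Compare the terms by growth order. For large n, n^a · (log n)^b dominates n^a' · (log n)^b' iff a > a', or (a = a' and b > b'). Ranking the 6 terms shows the dominant one is 8 · n^2 · (log n)^3. Hence f(n) ∈ Θ(n^2 · (log n)^3).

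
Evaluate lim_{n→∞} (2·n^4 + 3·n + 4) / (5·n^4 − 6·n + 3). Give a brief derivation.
lim = 2/5

For large n the leading n^4 terms dominate both numerator and denominator. Dividing top and bottom by n^4, every other term tends to 0, leaving 2/5.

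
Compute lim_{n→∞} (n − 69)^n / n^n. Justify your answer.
lim = e^(−69)

Rewrite as (1 − 69/n)^(n). By the standard limit (1 + x/n)^n → e^x, we have (1 − 69/n)^n → e^(−69), and raising to the 1st power gives e^(−69).
More precisely, ln[(1 − 69/n)^(n)] = n · ln(1 − 69/n) = n · (-69/n + O(1/n^2)) = -69 + O(1/n) → -69.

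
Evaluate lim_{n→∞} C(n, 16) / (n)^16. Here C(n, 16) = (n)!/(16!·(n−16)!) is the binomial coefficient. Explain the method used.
lim = 1/16! = 1/20922789888000

With N = n → ∞: C(N, 16) / N^16 = [N(N−1)…(N−15)] / (16! · N^16) = (1/16!) · 1 · (1 − 1/n) · … · (1 − 15/n). Each factor → 1 as N → ∞, so the limit is 1/16! = 1/20922789888000.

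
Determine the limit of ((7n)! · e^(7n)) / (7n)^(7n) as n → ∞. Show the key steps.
lim = ∞

Stirling: (7n)! ~ sqrt(2π·7n) · (7n/e)^(7n). Hence
  (7n)! · e^(7n) / (7n)^(7n) ~ sqrt(2π·7n) = sqrt(2π·7) · sqrt(n) → ∞.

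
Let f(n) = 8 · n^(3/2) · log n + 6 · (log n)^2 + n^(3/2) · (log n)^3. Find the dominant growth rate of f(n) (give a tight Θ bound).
f(n) ∈ Θ(n^(3/2) · (log n)^3)

Compare the terms by growth order. For large n, n^a · (log n)^b dominates n^a' · (log n)^b' iff a > a', or (a = a' and b > b'). Ranking the 3 terms shows the dominant one is n^(3/2) · (log n)^3. Hence f(n) ∈ Θ(n^(3/2) · (log n)^3).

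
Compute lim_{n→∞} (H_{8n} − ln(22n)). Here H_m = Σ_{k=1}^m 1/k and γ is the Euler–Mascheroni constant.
lim = ln(4/11) + γ

By Euler-Maclaurin, H_m = ln m + γ + O(1/m). So
  H_{8n} − ln(22n) = ln(8n) + γ − ln(22n) + O(1/n)
                       = ln(8/22) + γ + O(1/n).
Hence the limit is ln(8/22) + γ (= ln(4/11)).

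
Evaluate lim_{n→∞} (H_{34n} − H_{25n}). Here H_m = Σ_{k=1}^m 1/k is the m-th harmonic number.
lim = ln(34/25)

Euler-Maclaurin gives H_m = ln m + γ + 1/(2m) + O(1/m^2). The γ and O(1/m) terms cancel in the difference:
  H_{34n} − H_{25n} = ln(34n) − ln(25n) + O(1/n) = ln(34/25) + O(1/n).
Hence the limit is ln(34/25).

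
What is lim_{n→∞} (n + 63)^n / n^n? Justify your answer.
lim = e^63

Rewrite as (1 + 63/n)^(n). By the standard limit (1 + x/n)^n → e^x, we have (1 + 63/n)^n → e^63, and raising to the 1st power gives e^63.
More precisely, ln[(1 + 63/n)^(n)] = n · ln(1 + 63/n) = n · (63/n + O(1/n^2)) = 63 + O(1/n) → 63.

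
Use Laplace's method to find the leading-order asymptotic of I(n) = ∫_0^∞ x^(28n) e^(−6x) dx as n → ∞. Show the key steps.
I(n) ~ (sqrt(2π·28n) / 6) · (28n/(6e))^(28n)

Write the integrand as exp(28n ln x − 6x) and set f(x) = 28n ln x − 6x. Then f'(x) = 28n/x − 6 = 0 at x* = 28n/6, and f''(x*) = −28n/x*^2 = −6^2/(28n). Laplace's method (interior maximum) gives
  I(n) ~ e^(f(x*)) · sqrt(2π / |f''(x*)|)
        = exp(28n ln(28n/6) − 28n) · sqrt(2π · 28n / 6^2)
        = (28n/6)^(28n) e^(−28n) · sqrt(2π·28n) / 6
        = (sqrt(2π·28n) / 6) · (28n/(6e))^(28n).
This matches Γ(28n+1)/6^(28n+1) with Stirling applied to Γ.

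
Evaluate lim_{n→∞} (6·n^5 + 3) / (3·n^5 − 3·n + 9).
lim = 6/3 = 2

For large n the leading n^5 terms dominate both numerator and denominator. Dividing top and bottom by n^5, every other term tends to 0, leaving 6/3 = 2.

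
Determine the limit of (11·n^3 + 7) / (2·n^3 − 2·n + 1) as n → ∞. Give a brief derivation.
lim = 11/2

For large n the leading n^3 terms dominate both numerator and denominator. Dividing top and bottom by n^3, every other term tends to 0, leaving 11/2.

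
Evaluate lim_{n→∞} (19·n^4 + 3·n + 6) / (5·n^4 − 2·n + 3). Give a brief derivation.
lim = 19/5

For large n the leading n^4 terms dominate both numerator and denominator. Dividing top and bottom by n^4, every other term tends to 0, leaving 19/5.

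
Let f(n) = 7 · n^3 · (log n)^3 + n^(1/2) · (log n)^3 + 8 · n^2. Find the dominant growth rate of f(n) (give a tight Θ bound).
f(n) ∈ Θ(n^3 · (log n)^3)

Compare the terms by growth order. For large n, n^a · (log n)^b dominates n^a' · (log n)^b' iff a > a', or (a = a' and b > b'). Ranking the 3 terms shows the dominant one is 7 · n^3 · (log n)^3. Hence f(n) ∈ Θ(n^3 · (log n)^3).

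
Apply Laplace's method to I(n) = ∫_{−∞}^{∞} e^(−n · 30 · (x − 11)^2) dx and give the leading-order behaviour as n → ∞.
I(n) = sqrt(π/(30n))

Here φ(x) = 30 · (x − 11)^2 has its unique minimum at x* = 11 with φ(x*) = 0 and φ''(x*) = 60. Laplace's method gives
  I(n) ~ e^(−n φ(x*)) · sqrt(2π / (n · φ''(x*))) = sqrt(2π / (60n)) = sqrt(π/(30n)).
This is exact: substituting u = (x − 11)·sqrt(30n) gives I(n) = (1/sqrt(30n)) ∫_{−∞}^{∞} e^(−u^2) du = sqrt(π/(30n)).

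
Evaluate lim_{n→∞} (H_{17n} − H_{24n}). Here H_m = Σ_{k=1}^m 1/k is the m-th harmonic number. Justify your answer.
lim = ln(17/24)

Euler-Maclaurin gives H_m = ln m + γ + 1/(2m) + O(1/m^2). The γ and O(1/m) terms cancel in the difference:
  H_{17n} − H_{24n} = ln(17n) − ln(24n) + O(1/n) = ln(17/24) + O(1/n).
Hence the limit is ln(17/24).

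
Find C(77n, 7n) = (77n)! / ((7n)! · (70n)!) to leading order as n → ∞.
C(77n, 7n) ~ (285311670611/10000000000)^(7n) · sqrt(11/(20π·7n))

Write N = 7n. Apply Stirling to each factorial:
  (11N)! ~ sqrt(2π·11N) · (11N/e)^(11N),
  N! ~ sqrt(2π N) · (N/e)^N,
  (10N)! ~ sqrt(2π·10N) · (10N/e)^(10N).
The exponential factors combine to (11N)^(11N) / (N^N · (10N)^(10N)) = 11^(11N)/10^(10N) = (11^11/10^10)^N = (285311670611/10000000000)^N.
The square-root prefactors combine to sqrt(2π·11N) / (sqrt(2π N)·sqrt(2π·10N)) = sqrt(11 / (2π·10·N)) = sqrt(11/(20π·7n)).
Substituting N = 7n: C(77n, 7n) ~ (285311670611/10000000000)^(7n) · sqrt(11/(20π·7n)).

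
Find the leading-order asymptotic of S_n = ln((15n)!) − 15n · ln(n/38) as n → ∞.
S_n ~ 15n · (ln 570 − 1) + O(ln n)

Stirling: ln((15n)!) = 15n ln(15n) − 15n + O(ln n).
  S_n = 15n ln(15n) − 15n − 15n ln(n/38) + O(ln n)
      = 15n ln(15n) − 15n ln n + 15n ln 38 − 15n + O(ln n)
      = 15n ln 15 + 15n ln 38 − 15n + O(ln n)
      = 15n (ln 570 − 1) + O(ln n).
Numerically ln(570) − 1 ≈ 5.3456.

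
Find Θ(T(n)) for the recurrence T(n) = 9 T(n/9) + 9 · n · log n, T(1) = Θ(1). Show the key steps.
T(n) = Θ(n · (log n)^2)

Here log_9 9 = 1 and f(n) = 9 · n · log n = Θ(n^(log_9 9) · (log n)^1). This is the extended Case 2 of the master theorem (f matches the critical exponent up to log factors), giving T(n) = Θ(n^(log_9 9) · (log n)^(1+1)) = Θ(n · (log n)^2).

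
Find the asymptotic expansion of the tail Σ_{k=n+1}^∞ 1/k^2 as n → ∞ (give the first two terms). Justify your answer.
Σ_{k>n} 1/k^2 = 1/(1 · n) − 1/(2 · n^2) + O(1/n^3)

Compare to the integral: ∫_{n}^∞ x^(−2) dx = [−x^(−1)/1]_{n}^∞ = 1/((2−1)·n). The Euler-Maclaurin correction adds −f(n)/2 = −1/(2·n^2). Euler-Maclaurin then gives
  Σ_{k>n} 1/k^2 = ∫_{n}^∞ dx/x^2 − 1/(2·n^2) + O(1/n^3).
(Equivalently this is ζ(2) − Σ_{k≤n} 1/k^2.)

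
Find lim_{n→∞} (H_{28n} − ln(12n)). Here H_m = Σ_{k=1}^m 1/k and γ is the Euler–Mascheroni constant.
lim = ln(7/3) + γ

By Euler-Maclaurin, H_m = ln m + γ + O(1/m). So
  H_{28n} − ln(12n) = ln(28n) + γ − ln(12n) + O(1/n)
                       = ln(28/12) + γ + O(1/n).
Hence the limit is ln(28/12) + γ (= ln(7/3)).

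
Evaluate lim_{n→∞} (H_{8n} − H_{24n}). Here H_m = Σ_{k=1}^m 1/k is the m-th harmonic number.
lim = ln(8/24) = −ln 3

Euler-Maclaurin gives H_m = ln m + γ + 1/(2m) + O(1/m^2). The γ and O(1/m) terms cancel in the difference:
  H_{8n} − H_{24n} = ln(8n) − ln(24n) + O(1/n) = ln(8/24) + O(1/n).
Hence the limit is ln(8/24) = −ln 3.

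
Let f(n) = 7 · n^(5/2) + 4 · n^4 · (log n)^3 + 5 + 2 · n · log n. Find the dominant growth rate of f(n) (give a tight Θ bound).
f(n) ∈ Θ(n^4 · (log n)^3)

Compare the terms by growth order. For large n, n^a · (log n)^b dominates n^a' · (log n)^b' iff a > a', or (a = a' and b > b'). Ranking the 4 terms shows the dominant one is 4 · n^4 · (log n)^3. Hence f(n) ∈ Θ(n^4 · (log n)^3).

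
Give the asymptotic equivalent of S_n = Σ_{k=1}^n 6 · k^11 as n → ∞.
S_n ~ n^12 / 2

By integral comparison (Euler-Maclaurin), Σ_{k=1}^n 6 · k^11 = 6 · ∫_0^n x^11 dx + O(n^11) = 6 · n^12/12 = n^12 / 2 + O(n^11). (Equivalently, Faulhaber's formula gives the same leading term.)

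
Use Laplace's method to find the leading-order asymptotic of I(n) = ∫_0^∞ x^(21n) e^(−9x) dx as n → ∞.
I(n) ~ (sqrt(2π·21n) / 9) · (21n/(9e))^(21n)

Write the integrand as exp(21n ln x − 9x) and set f(x) = 21n ln x − 9x. Then f'(x) = 21n/x − 9 = 0 at x* = 21n/9, and f''(x*) = −21n/x*^2 = −9^2/(21n). Laplace's method (interior maximum) gives
  I(n) ~ e^(f(x*)) · sqrt(2π / |f''(x*)|)
        = exp(21n ln(21n/9) − 21n) · sqrt(2π · 21n / 9^2)
        = (21n/9)^(21n) e^(−21n) · sqrt(2π·21n) / 9
        = (sqrt(2π·21n) / 9) · (21n/(9e))^(21n).
This matches Γ(21n+1)/9^(21n+1) with Stirling applied to Γ.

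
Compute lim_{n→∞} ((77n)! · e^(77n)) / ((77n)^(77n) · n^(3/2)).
lim = 0

Stirling: (77n)! ~ sqrt(2π·77n) · (77n/e)^(77n). Hence
  (77n)! · e^(77n) / (77n)^(77n) ~ sqrt(2π·77n).
Dividing by n^(3/2): sqrt(2π·77n) / n^(3/2) = sqrt(2π·77) · n^((1−3)/2), so the expression behaves like sqrt(2π·77) · n^((1−3)/2) → 0.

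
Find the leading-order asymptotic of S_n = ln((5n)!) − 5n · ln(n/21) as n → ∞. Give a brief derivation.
S_n ~ 5n · (ln 105 − 1) + O(ln n)

Stirling: ln((5n)!) = 5n ln(5n) − 5n + O(ln n).
  S_n = 5n ln(5n) − 5n − 5n ln(n/21) + O(ln n)
      = 5n ln(5n) − 5n ln n + 5n ln 21 − 5n + O(ln n)
      = 5n ln 5 + 5n ln 21 − 5n + O(ln n)
      = 5n (ln 105 − 1) + O(ln n).
Numerically ln(105) − 1 ≈ 3.6540.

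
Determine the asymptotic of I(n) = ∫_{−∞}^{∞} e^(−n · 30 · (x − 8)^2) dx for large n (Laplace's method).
I(n) = sqrt(π/(30n))

Here φ(x) = 30 · (x − 8)^2 has its unique minimum at x* = 8 with φ(x*) = 0 and φ''(x*) = 60. Laplace's method gives
  I(n) ~ e^(−n φ(x*)) · sqrt(2π / (n · φ''(x*))) = sqrt(2π / (60n)) = sqrt(π/(30n)).
This is exact: substituting u = (x − 8)·sqrt(30n) gives I(n) = (1/sqrt(30n)) ∫_{−∞}^{∞} e^(−u^2) du = sqrt(π/(30n)).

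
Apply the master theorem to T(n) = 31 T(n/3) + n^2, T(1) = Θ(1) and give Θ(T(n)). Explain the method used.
T(n) = Θ(n^(log_3 31))

Master theorem: compare f(n) = n^2 to n^(log_3 31) where log_3 31 ≈ 3.126. Since 2 < log_3 31, we have f(n) = O(n^(log_3 31 − ε)) for some ε > 0 — Case 1. Hence T(n) = Θ(n^(log_3 31)).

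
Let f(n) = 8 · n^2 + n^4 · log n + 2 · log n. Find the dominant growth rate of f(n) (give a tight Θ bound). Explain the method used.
f(n) ∈ Θ(n^4 · log n)

Compare the terms by growth order. For large n, n^a · (log n)^b dominates n^a' · (log n)^b' iff a > a', or (a = a' and b > b'). Ranking the 3 terms shows the dominant one is n^4 · log n. Hence f(n) ∈ Θ(n^4 · log n).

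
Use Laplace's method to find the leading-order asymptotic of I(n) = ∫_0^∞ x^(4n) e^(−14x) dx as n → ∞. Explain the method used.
I(n) ~ (sqrt(2π·4n) / 14) · (4n/(14e))^(4n)

Write the integrand as exp(4n ln x − 14x) and set f(x) = 4n ln x − 14x. Then f'(x) = 4n/x − 14 = 0 at x* = 4n/14, and f''(x*) = −4n/x*^2 = −14^2/(4n). Laplace's method (interior maximum) gives
  I(n) ~ e^(f(x*)) · sqrt(2π / |f''(x*)|)
        = exp(4n ln(4n/14) − 4n) · sqrt(2π · 4n / 14^2)
        = (4n/14)^(4n) e^(−4n) · sqrt(2π·4n) / 14
        = (sqrt(2π·4n) / 14) · (4n/(14e))^(4n).
This matches Γ(4n+1)/14^(4n+1) with Stirling applied to Γ.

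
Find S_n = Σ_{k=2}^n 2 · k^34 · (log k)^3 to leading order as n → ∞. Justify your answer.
S_n ~ 2 · n^35 · (log n)^3 / 35

By integral comparison, S_n = ∫_1^n 2 · x^34 · (log x)^3 dx + O(n^34 · (log n)^3). For the integral, the leading term of ∫_1^n x^34 (log x)^3 dx is n^35/35 · (log n)^3 (by repeated integration by parts; each step lowers the log-exponent and produces a relatively O(1/log n) correction). Hence S_n ~ 2 · n^35 · (log n)^3 / 35.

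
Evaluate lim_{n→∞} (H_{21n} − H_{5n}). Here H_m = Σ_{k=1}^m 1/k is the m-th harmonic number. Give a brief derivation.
lim = ln(21/5)

Euler-Maclaurin gives H_m = ln m + γ + 1/(2m) + O(1/m^2). The γ and O(1/m) terms cancel in the difference:
  H_{21n} − H_{5n} = ln(21n) − ln(5n) + O(1/n) = ln(21/5) + O(1/n).
Hence the limit is ln(21/5).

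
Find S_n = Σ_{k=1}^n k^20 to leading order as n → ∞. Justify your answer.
S_n ~ n^21 / 21

By integral comparison (Euler-Maclaurin), Σ_{k=1}^n k^20 = ∫_0^n x^20 dx + O(n^20) = n^21/21 + O(n^20). (Equivalently, Faulhaber's formula gives the same leading term.)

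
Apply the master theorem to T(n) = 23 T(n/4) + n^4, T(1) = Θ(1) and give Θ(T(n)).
T(n) = Θ(n^4)

log_4 23 ≈ 2.262. f(n) = n^4 dominates n^(log_4 23) since 4 > 2.262, and the regularity condition a·f(n/b) = 23·(n/4)^4 = (23/256)·n^4 ≤ c·f(n) holds with c = 23/256 ≈ 0.0898 < 1. So this is Case 3: T(n) = Θ(f(n)) = Θ(n^4).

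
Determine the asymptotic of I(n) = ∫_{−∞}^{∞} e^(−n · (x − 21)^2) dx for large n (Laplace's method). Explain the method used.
I(n) = sqrt(π/n)

Here φ(x) = (x − 21)^2 has its unique minimum at x* = 21 with φ(x*) = 0 and φ''(x*) = 2. Laplace's method gives
  I(n) ~ e^(−n φ(x*)) · sqrt(2π / (n · φ''(x*))) = sqrt(2π / (2n)) = sqrt(π/n).
This is exact: substituting u = (x − 21)·sqrt(n) gives I(n) = (1/sqrt(n)) ∫_{−∞}^{∞} e^(−u^2) du = sqrt(π/n).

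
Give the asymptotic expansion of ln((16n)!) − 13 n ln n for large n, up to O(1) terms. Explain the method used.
ln((16n)!) − 13 n ln n = 3 n ln n + 16(ln 16 − 1) n + (1/2) ln(2π·16n) + O(1/n)

Stirling: ln((16n)!) = 16n ln(16n) − 16n + (1/2) ln(2π·16n) + O(1/n).
Expand 16n ln(16n) = 16n (ln n + ln 16) = 16n ln n + 16n ln 16.
Subtract 13n ln n: leading term is (16 − 13) n ln n = 3 n ln n. The next term is 16n ln 16 − 16n = 16(ln 16 − 1) n. Then the (1/2) ln(2π·16n) correction.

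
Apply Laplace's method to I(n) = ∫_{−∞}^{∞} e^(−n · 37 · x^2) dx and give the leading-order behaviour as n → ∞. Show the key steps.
I(n) = sqrt(π/(37n))

Here φ(x) = 37 · x^2 has its unique minimum at x* = 0 with φ(x*) = 0 and φ''(x*) = 74. Laplace's method gives
  I(n) ~ e^(−n φ(x*)) · sqrt(2π / (n · φ''(x*))) = sqrt(2π / (74n)) = sqrt(π/(37n)).
This is exact: substituting u = (x − 0)·sqrt(37n) gives I(n) = (1/sqrt(37n)) ∫_{−∞}^{∞} e^(−u^2) du = sqrt(π/(37n)).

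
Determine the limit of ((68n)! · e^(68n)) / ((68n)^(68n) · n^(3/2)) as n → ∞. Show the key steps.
lim = 0

Stirling: (68n)! ~ sqrt(2π·68n) · (68n/e)^(68n). Hence
  (68n)! · e^(68n) / (68n)^(68n) ~ sqrt(2π·68n).
Dividing by n^(3/2): sqrt(2π·68n) / n^(3/2) = sqrt(2π·68) · n^((1−3)/2), so the expression behaves like sqrt(2π·68) · n^((1−3)/2) → 0.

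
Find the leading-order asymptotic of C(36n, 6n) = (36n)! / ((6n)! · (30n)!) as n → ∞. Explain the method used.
C(36n, 6n) ~ (46656/3125)^(6n) · sqrt(3/(5π·6n))

Write N = 6n. Apply Stirling to each factorial:
  (6N)! ~ sqrt(2π·6N) · (6N/e)^(6N),
  N! ~ sqrt(2π N) · (N/e)^N,
  (5N)! ~ sqrt(2π·5N) · (5N/e)^(5N).
The exponential factors combine to (6N)^(6N) / (N^N · (5N)^(5N)) = 6^(6N)/5^(5N) = (6^6/5^5)^N = (46656/3125)^N.
The square-root prefactors combine to sqrt(2π·6N) / (sqrt(2π N)·sqrt(2π·5N)) = sqrt(6 / (2π·5·N)) = sqrt(3/(5π·6n)).
Substituting N = 6n: C(36n, 6n) ~ (46656/3125)^(6n) · sqrt(3/(5π·6n)).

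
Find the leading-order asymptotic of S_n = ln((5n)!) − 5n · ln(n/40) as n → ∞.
S_n ~ 5n · (ln 200 − 1) + O(ln n)

Stirling: ln((5n)!) = 5n ln(5n) − 5n + O(ln n).
  S_n = 5n ln(5n) − 5n − 5n ln(n/40) + O(ln n)
      = 5n ln(5n) − 5n ln n + 5n ln 40 − 5n + O(ln n)
      = 5n ln 5 + 5n ln 40 − 5n + O(ln n)
      = 5n (ln 200 − 1) + O(ln n).
Numerically ln(200) − 1 ≈ 4.2983.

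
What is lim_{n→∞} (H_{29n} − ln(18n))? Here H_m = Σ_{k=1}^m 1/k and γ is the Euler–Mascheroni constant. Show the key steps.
lim = ln(29/18) + γ

By Euler-Maclaurin, H_m = ln m + γ + O(1/m). So
  H_{29n} − ln(18n) = ln(29n) + γ − ln(18n) + O(1/n)
                       = ln(29/18) + γ + O(1/n).
Hence the limit is ln(29/18) + γ.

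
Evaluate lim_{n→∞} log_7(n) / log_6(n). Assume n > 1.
lim = ln(6) / ln(7) = log_7(6)

Change of base: log_7(n) = ln n / ln 7 and log_6(n) = ln n / ln 6. The ratio is (ln n / ln 7) · (ln 6 / ln n) = ln 6 / ln 7, a constant independent of n. So the limit is ln 6 / ln 7 = log_7(6).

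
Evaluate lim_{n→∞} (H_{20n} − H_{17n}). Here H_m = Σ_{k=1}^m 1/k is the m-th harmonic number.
lim = ln(20/17)

Euler-Maclaurin gives H_m = ln m + γ + 1/(2m) + O(1/m^2). The γ and O(1/m) terms cancel in the difference:
  H_{20n} − H_{17n} = ln(20n) − ln(17n) + O(1/n) = ln(20/17) + O(1/n).
Hence the limit is ln(20/17).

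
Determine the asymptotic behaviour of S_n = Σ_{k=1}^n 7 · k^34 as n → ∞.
S_n ~ n^35 / 5

By integral comparison (Euler-Maclaurin), Σ_{k=1}^n 7 · k^34 = 7 · ∫_0^n x^34 dx + O(n^34) = 7 · n^35/35 = n^35 / 5 + O(n^34). (Equivalently, Faulhaber's formula gives the same leading term.)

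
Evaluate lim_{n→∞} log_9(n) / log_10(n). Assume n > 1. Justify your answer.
lim = ln(10) / ln(9) = log_9(10)

Change of base: log_9(n) = ln n / ln 9 and log_10(n) = ln n / ln 10. The ratio is (ln n / ln 9) · (ln 10 / ln n) = ln 10 / ln 9, a constant independent of n. So the limit is ln 10 / ln 9 = log_9(10).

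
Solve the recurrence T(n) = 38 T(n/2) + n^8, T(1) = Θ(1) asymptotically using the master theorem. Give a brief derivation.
T(n) = Θ(n^8)

log_2 38 ≈ 5.248. f(n) = n^8 dominates n^(log_2 38) since 8 > 5.248, and the regularity condition a·f(n/b) = 38·(n/2)^8 = (38/256)·n^8 ≤ c·f(n) holds with c = 38/256 ≈ 0.148 < 1. So this is Case 3: T(n) = Θ(f(n)) = Θ(n^8).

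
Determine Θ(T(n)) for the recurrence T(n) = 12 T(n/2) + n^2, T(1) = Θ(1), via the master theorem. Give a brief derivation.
T(n) = Θ(n^(log_2 12))

Master theorem: compare f(n) = n^2 to n^(log_2 12) where log_2 12 ≈ 3.585. Since 2 < log_2 12, we have f(n) = O(n^(log_2 12 − ε)) for some ε > 0 — Case 1. Hence T(n) = Θ(n^(log_2 12)).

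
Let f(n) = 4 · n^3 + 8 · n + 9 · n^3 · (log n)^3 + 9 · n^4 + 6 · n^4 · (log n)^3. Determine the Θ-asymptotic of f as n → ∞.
f(n) ∈ Θ(n^4 · (log n)^3)

Compare the terms by growth order. For large n, n^a · (log n)^b dominates n^a' · (log n)^b' iff a > a', or (a = a' and b > b'). Ranking the 5 terms shows the dominant one is 6 · n^4 · (log n)^3. Hence f(n) ∈ Θ(n^4 · (log n)^3).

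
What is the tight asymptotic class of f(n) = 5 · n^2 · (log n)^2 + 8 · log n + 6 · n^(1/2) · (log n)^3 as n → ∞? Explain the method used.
f(n) ∈ Θ(n^2 · (log n)^2)

Compare the terms by growth order. For large n, n^a · (log n)^b dominates n^a' · (log n)^b' iff a > a', or (a = a' and b > b'). Ranking the 3 terms shows the dominant one is 5 · n^2 · (log n)^2. Hence f(n) ∈ Θ(n^2 · (log n)^2).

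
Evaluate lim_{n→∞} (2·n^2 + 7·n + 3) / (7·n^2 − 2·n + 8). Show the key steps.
lim = 2/7

For large n the leading n^2 terms dominate both numerator and denominator. Dividing top and bottom by n^2, every other term tends to 0, leaving 2/7.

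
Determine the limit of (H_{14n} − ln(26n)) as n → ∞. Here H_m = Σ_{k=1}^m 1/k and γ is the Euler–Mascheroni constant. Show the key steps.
lim = ln(7/13) + γ

By Euler-Maclaurin, H_m = ln m + γ + O(1/m). So
  H_{14n} − ln(26n) = ln(14n) + γ − ln(26n) + O(1/n)
                       = ln(14/26) + γ + O(1/n).
Hence the limit is ln(14/26) + γ (= ln(7/13)).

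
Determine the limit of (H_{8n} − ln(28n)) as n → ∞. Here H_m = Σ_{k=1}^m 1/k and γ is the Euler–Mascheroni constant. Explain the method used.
lim = ln(2/7) + γ

By Euler-Maclaurin, H_m = ln m + γ + O(1/m). So
  H_{8n} − ln(28n) = ln(8n) + γ − ln(28n) + O(1/n)
                       = ln(8/28) + γ + O(1/n).
Hence the limit is ln(8/28) + γ (= ln(2/7)).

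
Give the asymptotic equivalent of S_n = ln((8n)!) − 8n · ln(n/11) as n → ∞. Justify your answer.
S_n ~ 8n · (ln 88 − 1) + O(ln n)

Stirling: ln((8n)!) = 8n ln(8n) − 8n + O(ln n).
  S_n = 8n ln(8n) − 8n − 8n ln(n/11) + O(ln n)
      = 8n ln(8n) − 8n ln n + 8n ln 11 − 8n + O(ln n)
      = 8n ln 8 + 8n ln 11 − 8n + O(ln n)
      = 8n (ln 88 − 1) + O(ln n).
Numerically ln(88) − 1 ≈ 3.4773.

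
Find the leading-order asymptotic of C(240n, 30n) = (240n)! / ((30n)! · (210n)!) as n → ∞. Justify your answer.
C(240n, 30n) ~ (16777216/823543)^(30n) · sqrt(4/(7π·30n))

Write N = 30n. Apply Stirling to each factorial:
  (8N)! ~ sqrt(2π·8N) · (8N/e)^(8N),
  N! ~ sqrt(2π N) · (N/e)^N,
  (7N)! ~ sqrt(2π·7N) · (7N/e)^(7N).
The exponential factors combine to (8N)^(8N) / (N^N · (7N)^(7N)) = 8^(8N)/7^(7N) = (8^8/7^7)^N = (16777216/823543)^N.
The square-root prefactors combine to sqrt(2π·8N) / (sqrt(2π N)·sqrt(2π·7N)) = sqrt(8 / (2π·7·N)) = sqrt(4/(7π·30n)).
Substituting N = 30n: C(240n, 30n) ~ (16777216/823543)^(30n) · sqrt(4/(7π·30n)).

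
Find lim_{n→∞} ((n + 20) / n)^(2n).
lim = e^40

Rewrite as (1 + 20/n)^(2n). By the standard limit (1 + x/n)^n → e^x, we have (1 + 20/n)^n → e^20, and raising to the 2nd power gives e^40.
More precisely, ln[(1 + 20/n)^(2n)] = 2n · ln(1 + 20/n) = 2n · (20/n + O(1/n^2)) = 40 + O(1/n) → 40.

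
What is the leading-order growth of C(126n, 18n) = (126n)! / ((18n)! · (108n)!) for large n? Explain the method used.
C(126n, 18n) ~ (823543/46656)^(18n) · sqrt(7/(12π·18n))

Write N = 18n. Apply Stirling to each factorial:
  (7N)! ~ sqrt(2π·7N) · (7N/e)^(7N),
  N! ~ sqrt(2π N) · (N/e)^N,
  (6N)! ~ sqrt(2π·6N) · (6N/e)^(6N).
The exponential factors combine to (7N)^(7N) / (N^N · (6N)^(6N)) = 7^(7N)/6^(6N) = (7^7/6^6)^N = (823543/46656)^N.
The square-root prefactors combine to sqrt(2π·7N) / (sqrt(2π N)·sqrt(2π·6N)) = sqrt(7 / (2π·6·N)) = sqrt(7/(12π·18n)).
Substituting N = 18n: C(126n, 18n) ~ (823543/46656)^(18n) · sqrt(7/(12π·18n)).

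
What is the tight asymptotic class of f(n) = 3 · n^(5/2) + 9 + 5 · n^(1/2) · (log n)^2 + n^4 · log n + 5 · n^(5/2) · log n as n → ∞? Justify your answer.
f(n) ∈ Θ(n^4 · log n)

Compare the terms by growth order. For large n, n^a · (log n)^b dominates n^a' · (log n)^b' iff a > a', or (a = a' and b > b'). Ranking the 5 terms shows the dominant one is n^4 · log n. Hence f(n) ∈ Θ(n^4 · log n).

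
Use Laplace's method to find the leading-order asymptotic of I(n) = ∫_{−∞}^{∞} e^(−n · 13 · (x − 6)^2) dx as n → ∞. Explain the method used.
I(n) = sqrt(π/(13n))

Here φ(x) = 13 · (x − 6)^2 has its unique minimum at x* = 6 with φ(x*) = 0 and φ''(x*) = 26. Laplace's method gives
  I(n) ~ e^(−n φ(x*)) · sqrt(2π / (n · φ''(x*))) = sqrt(2π / (26n)) = sqrt(π/(13n)).
This is exact: substituting u = (x − 6)·sqrt(13n) gives I(n) = (1/sqrt(13n)) ∫_{−∞}^{∞} e^(−u^2) du = sqrt(π/(13n)).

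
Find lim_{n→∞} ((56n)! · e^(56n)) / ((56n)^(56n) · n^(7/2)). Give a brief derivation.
lim = 0

Stirling: (56n)! ~ sqrt(2π·56n) · (56n/e)^(56n). Hence
  (56n)! · e^(56n) / (56n)^(56n) ~ sqrt(2π·56n).
Dividing by n^(7/2): sqrt(2π·56n) / n^(7/2) = sqrt(2π·56) · n^((1−7)/2), so the expression behaves like sqrt(2π·56) · n^((1−7)/2) → 0.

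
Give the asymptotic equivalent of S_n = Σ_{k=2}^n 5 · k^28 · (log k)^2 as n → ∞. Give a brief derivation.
S_n ~ 5 · n^29 · (log n)^2 / 29

By integral comparison, S_n = ∫_1^n 5 · x^28 · (log x)^2 dx + O(n^28 · (log n)^2). For the integral, the leading term of ∫_1^n x^28 (log x)^2 dx is n^29/29 · (log n)^2 (by repeated integration by parts; each step lowers the log-exponent and produces a relatively O(1/log n) correction). Hence S_n ~ 5 · n^29 · (log n)^2 / 29.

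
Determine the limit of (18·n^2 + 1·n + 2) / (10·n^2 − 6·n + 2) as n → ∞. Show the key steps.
lim = 18/10 = 9/5

For large n the leading n^2 terms dominate both numerator and denominator. Dividing top and bottom by n^2, every other term tends to 0, leaving 18/10 = 9/5.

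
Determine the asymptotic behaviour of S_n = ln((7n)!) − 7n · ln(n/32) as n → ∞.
S_n ~ 7n · (ln 224 − 1) + O(ln n)

Stirling: ln((7n)!) = 7n ln(7n) − 7n + O(ln n).
  S_n = 7n ln(7n) − 7n − 7n ln(n/32) + O(ln n)
      = 7n ln(7n) − 7n ln n + 7n ln 32 − 7n + O(ln n)
      = 7n ln 7 + 7n ln 32 − 7n + O(ln n)
      = 7n (ln 224 − 1) + O(ln n).
Numerically ln(224) − 1 ≈ 4.4116.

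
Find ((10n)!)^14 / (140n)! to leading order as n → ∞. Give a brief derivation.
((10n)!)^14/(140n)! ~ ((2π·10n)^(13/2) / sqrt(14)) · 14^(−14·10n)  →  0

Write N = 10n. Stirling: N! ~ sqrt(2π N)(N/e)^N and (14N)! ~ sqrt(2π·14N)·(14N/e)^(14N).
  (N!)^14/(14N)! ~ (2π N)^(14/2) (N/e)^(14N) / [sqrt(2π·14N) (14N/e)^(14N)]
     = (2π N)^(14/2) / sqrt(2π·14N) · (N/(14N))^(14N)
     = (2π N)^((14−1)/2) / sqrt(14) · 14^(−14N).
Since 14^14 > 1, the factor 14^(−14N) decays exponentially, so the ratio → 0. Substituting N = 10n gives the stated form.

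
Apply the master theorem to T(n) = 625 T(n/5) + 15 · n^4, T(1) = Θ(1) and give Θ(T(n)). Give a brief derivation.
T(n) = Θ(n^4 log n)

log_5 625 = 4, and f(n) = 15 · n^4 = Θ(n^(log_5 625)). This is Case 2 of the master theorem: T(n) = Θ(f(n) · log n) = Θ(n^4 log n).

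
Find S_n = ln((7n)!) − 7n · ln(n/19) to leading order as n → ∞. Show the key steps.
S_n ~ 7n · (ln 133 − 1) + O(ln n)

Stirling: ln((7n)!) = 7n ln(7n) − 7n + O(ln n).
  S_n = 7n ln(7n) − 7n − 7n ln(n/19) + O(ln n)
      = 7n ln(7n) − 7n ln n + 7n ln 19 − 7n + O(ln n)
      = 7n ln 7 + 7n ln 19 − 7n + O(ln n)
      = 7n (ln 133 − 1) + O(ln n).
Numerically ln(133) − 1 ≈ 3.8903.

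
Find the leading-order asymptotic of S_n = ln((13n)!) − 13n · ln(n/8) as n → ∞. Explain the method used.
S_n ~ 13n · (ln 104 − 1) + O(ln n)

Stirling: ln((13n)!) = 13n ln(13n) − 13n + O(ln n).
  S_n = 13n ln(13n) − 13n − 13n ln(n/8) + O(ln n)
      = 13n ln(13n) − 13n ln n + 13n ln 8 − 13n + O(ln n)
      = 13n ln 13 + 13n ln 8 − 13n + O(ln n)
      = 13n (ln 104 − 1) + O(ln n).
Numerically ln(104) − 1 ≈ 3.6444.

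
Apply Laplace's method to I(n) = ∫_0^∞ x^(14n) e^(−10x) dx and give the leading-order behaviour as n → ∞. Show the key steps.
I(n) ~ (sqrt(2π·14n) / 10) · (14n/(10e))^(14n)

Write the integrand as exp(14n ln x − 10x) and set f(x) = 14n ln x − 10x. Then f'(x) = 14n/x − 10 = 0 at x* = 14n/10, and f''(x*) = −14n/x*^2 = −10^2/(14n). Laplace's method (interior maximum) gives
  I(n) ~ e^(f(x*)) · sqrt(2π / |f''(x*)|)
        = exp(14n ln(14n/10) − 14n) · sqrt(2π · 14n / 10^2)
        = (14n/10)^(14n) e^(−14n) · sqrt(2π·14n) / 10
        = (sqrt(2π·14n) / 10) · (14n/(10e))^(14n).
This matches Γ(14n+1)/10^(14n+1) with Stirling applied to Γ.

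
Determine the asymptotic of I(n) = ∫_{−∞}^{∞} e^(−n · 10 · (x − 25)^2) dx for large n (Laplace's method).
I(n) = sqrt(π/(10n))

Here φ(x) = 10 · (x − 25)^2 has its unique minimum at x* = 25 with φ(x*) = 0 and φ''(x*) = 20. Laplace's method gives
  I(n) ~ e^(−n φ(x*)) · sqrt(2π / (n · φ''(x*))) = sqrt(2π / (20n)) = sqrt(π/(10n)).
This is exact: substituting u = (x − 25)·sqrt(10n) gives I(n) = (1/sqrt(10n)) ∫_{−∞}^{∞} e^(−u^2) du = sqrt(π/(10n)).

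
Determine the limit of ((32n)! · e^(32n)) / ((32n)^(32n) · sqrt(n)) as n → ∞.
lim = sqrt(2π·32)

Stirling: (32n)! ~ sqrt(2π·32n) · (32n/e)^(32n). Hence
  (32n)! · e^(32n) / (32n)^(32n) ~ sqrt(2π·32n).
Dividing by sqrt(n): sqrt(2π·32n) / sqrt(n) = sqrt(2π·32) · n^((1−1)/2), so the limit is sqrt(2π·32).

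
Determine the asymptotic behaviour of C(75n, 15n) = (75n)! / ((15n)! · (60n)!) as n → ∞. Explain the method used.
C(75n, 15n) ~ (3125/256)^(15n) · sqrt(5/(8π·15n))

Write N = 15n. Apply Stirling to each factorial:
  (5N)! ~ sqrt(2π·5N) · (5N/e)^(5N),
  N! ~ sqrt(2π N) · (N/e)^N,
  (4N)! ~ sqrt(2π·4N) · (4N/e)^(4N).
The exponential factors combine to (5N)^(5N) / (N^N · (4N)^(4N)) = 5^(5N)/4^(4N) = (5^5/4^4)^N = (3125/256)^N.
The square-root prefactors combine to sqrt(2π·5N) / (sqrt(2π N)·sqrt(2π·4N)) = sqrt(5 / (2π·4·N)) = sqrt(5/(8π·15n)).
Substituting N = 15n: C(75n, 15n) ~ (3125/256)^(15n) · sqrt(5/(8π·15n)).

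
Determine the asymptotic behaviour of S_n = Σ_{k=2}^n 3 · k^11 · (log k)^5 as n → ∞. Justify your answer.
S_n ~ n^12 · (log n)^5 / 4

By integral comparison, S_n = ∫_1^n 3 · x^11 · (log x)^5 dx + O(n^11 · (log n)^5). For the integral, the leading term of ∫_1^n x^11 (log x)^5 dx is n^12/12 · (log n)^5 (by repeated integration by parts; each step lowers the log-exponent and produces a relatively O(1/log n) correction). Hence S_n ~ n^12 · (log n)^5 / 4.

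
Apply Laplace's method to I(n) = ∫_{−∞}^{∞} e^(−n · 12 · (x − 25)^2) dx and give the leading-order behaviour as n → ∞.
I(n) = sqrt(π/(12n))

Here φ(x) = 12 · (x − 25)^2 has its unique minimum at x* = 25 with φ(x*) = 0 and φ''(x*) = 24. Laplace's method gives
  I(n) ~ e^(−n φ(x*)) · sqrt(2π / (n · φ''(x*))) = sqrt(2π / (24n)) = sqrt(π/(12n)).
This is exact: substituting u = (x − 25)·sqrt(12n) gives I(n) = (1/sqrt(12n)) ∫_{−∞}^{∞} e^(−u^2) du = sqrt(π/(12n)).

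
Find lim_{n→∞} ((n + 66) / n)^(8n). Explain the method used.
lim = e^528

Rewrite as (1 + 66/n)^(8n). By the standard limit (1 + x/n)^n → e^x, we have (1 + 66/n)^n → e^66, and raising to the 8th power gives e^528.
More precisely, ln[(1 + 66/n)^(8n)] = 8n · ln(1 + 66/n) = 8n · (66/n + O(1/n^2)) = 528 + O(1/n) → 528.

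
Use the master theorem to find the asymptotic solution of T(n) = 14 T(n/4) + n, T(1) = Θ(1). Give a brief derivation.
T(n) = Θ(n^(log_4 14))

Master theorem: compare f(n) = n to n^(log_4 14) where log_4 14 ≈ 1.904. Since 1 < log_4 14, we have f(n) = O(n^(log_4 14 − ε)) for some ε > 0 — Case 1. Hence T(n) = Θ(n^(log_4 14)).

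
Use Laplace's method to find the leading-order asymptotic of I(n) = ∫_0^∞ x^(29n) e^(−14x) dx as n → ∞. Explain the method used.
I(n) ~ (sqrt(2π·29n) / 14) · (29n/(14e))^(29n)

Write the integrand as exp(29n ln x − 14x) and set f(x) = 29n ln x − 14x. Then f'(x) = 29n/x − 14 = 0 at x* = 29n/14, and f''(x*) = −29n/x*^2 = −14^2/(29n). Laplace's method (interior maximum) gives
  I(n) ~ e^(f(x*)) · sqrt(2π / |f''(x*)|)
        = exp(29n ln(29n/14) − 29n) · sqrt(2π · 29n / 14^2)
        = (29n/14)^(29n) e^(−29n) · sqrt(2π·29n) / 14
        = (sqrt(2π·29n) / 14) · (29n/(14e))^(29n).
This matches Γ(29n+1)/14^(29n+1) with Stirling applied to Γ.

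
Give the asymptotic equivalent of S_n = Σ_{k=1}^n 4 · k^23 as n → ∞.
S_n ~ n^24 / 6

By integral comparison (Euler-Maclaurin), Σ_{k=1}^n 4 · k^23 = 4 · ∫_0^n x^23 dx + O(n^23) = 4 · n^24/24 = n^24 / 6 + O(n^23). (Equivalently, Faulhaber's formula gives the same leading term.)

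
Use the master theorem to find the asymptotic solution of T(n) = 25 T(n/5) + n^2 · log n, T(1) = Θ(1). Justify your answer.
T(n) = Θ(n^2 · (log n)^2)

Here log_5 25 = 2 and f(n) = n^2 · log n = Θ(n^(log_5 25) · (log n)^1). This is the extended Case 2 of the master theorem (f matches the critical exponent up to log factors), giving T(n) = Θ(n^(log_5 25) · (log n)^(1+1)) = Θ(n^2 · (log n)^2).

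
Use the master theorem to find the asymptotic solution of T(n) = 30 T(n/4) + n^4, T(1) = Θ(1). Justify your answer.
T(n) = Θ(n^4)

log_4 30 ≈ 2.453. f(n) = n^4 dominates n^(log_4 30) since 4 > 2.453, and the regularity condition a·f(n/b) = 30·(n/4)^4 = (30/256)·n^4 ≤ c·f(n) holds with c = 30/256 ≈ 0.117 < 1. So this is Case 3: T(n) = Θ(f(n)) = Θ(n^4).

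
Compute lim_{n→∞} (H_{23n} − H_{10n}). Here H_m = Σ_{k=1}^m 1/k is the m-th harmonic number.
lim = ln(23/10)

Euler-Maclaurin gives H_m = ln m + γ + 1/(2m) + O(1/m^2). The γ and O(1/m) terms cancel in the difference:
  H_{23n} − H_{10n} = ln(23n) − ln(10n) + O(1/n) = ln(23/10) + O(1/n).
Hence the limit is ln(23/10).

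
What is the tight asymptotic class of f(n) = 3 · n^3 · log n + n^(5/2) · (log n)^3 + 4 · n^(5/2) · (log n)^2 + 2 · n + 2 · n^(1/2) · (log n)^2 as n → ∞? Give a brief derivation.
f(n) ∈ Θ(n^3 · log n)

Compare the terms by growth order. For large n, n^a · (log n)^b dominates n^a' · (log n)^b' iff a > a', or (a = a' and b > b'). Ranking the 5 terms shows the dominant one is 3 · n^3 · log n. Hence f(n) ∈ Θ(n^3 · log n).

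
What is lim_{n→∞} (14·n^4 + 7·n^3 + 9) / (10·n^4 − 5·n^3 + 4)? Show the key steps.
lim = 14/10 = 7/5

For large n the leading n^4 terms dominate both numerator and denominator. Dividing top and bottom by n^4, every other term tends to 0, leaving 14/10 = 7/5.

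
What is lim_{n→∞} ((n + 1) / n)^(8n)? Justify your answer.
lim = e^8

Rewrite as (1 + 1/n)^(8n). By the standard limit (1 + x/n)^n → e^x, we have (1 + 1/n)^n → e^1, and raising to the 8th power gives e^8.
More precisely, ln[(1 + 1/n)^(8n)] = 8n · ln(1 + 1/n) = 8n · (1/n + O(1/n^2)) = 8 + O(1/n) → 8.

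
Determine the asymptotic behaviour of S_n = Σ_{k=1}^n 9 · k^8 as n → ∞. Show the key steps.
S_n ~ n^9

By integral comparison (Euler-Maclaurin), Σ_{k=1}^n 9 · k^8 = 9 · ∫_0^n x^8 dx + O(n^8) = 9 · n^9/9 = n^9 + O(n^8). (Equivalently, Faulhaber's formula gives the same leading term.)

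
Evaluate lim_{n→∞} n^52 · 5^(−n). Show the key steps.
lim = 0

Exponentials with base > 1 dominate every fixed polynomial: for any fixed c, n^c / 5^n → 0 as n → ∞ (e.g. by the ratio test, or by writing 5^n = e^(n ln 5) and noting e^(n ln 5) / n^c → ∞). Hence n^52 · 5^(−n) = n^52 / 5^n → 0.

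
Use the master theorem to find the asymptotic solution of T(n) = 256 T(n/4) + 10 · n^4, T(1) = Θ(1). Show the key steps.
T(n) = Θ(n^4 log n)

log_4 256 = 4, and f(n) = 10 · n^4 = Θ(n^(log_4 256)). This is Case 2 of the master theorem: T(n) = Θ(f(n) · log n) = Θ(n^4 log n).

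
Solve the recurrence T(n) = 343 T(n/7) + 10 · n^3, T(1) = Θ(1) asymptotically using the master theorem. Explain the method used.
T(n) = Θ(n^3 log n)

log_7 343 = 3, and f(n) = 10 · n^3 = Θ(n^(log_7 343)). This is Case 2 of the master theorem: T(n) = Θ(f(n) · log n) = Θ(n^3 log n).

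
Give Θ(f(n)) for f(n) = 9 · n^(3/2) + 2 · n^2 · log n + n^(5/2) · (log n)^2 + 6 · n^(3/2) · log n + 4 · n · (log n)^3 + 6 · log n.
f(n) ∈ Θ(n^(5/2) · (log n)^2)

Compare the terms by growth order. For large n, n^a · (log n)^b dominates n^a' · (log n)^b' iff a > a', or (a = a' and b > b'). Ranking the 6 terms shows the dominant one is n^(5/2) · (log n)^2. Hence f(n) ∈ Θ(n^(5/2) · (log n)^2).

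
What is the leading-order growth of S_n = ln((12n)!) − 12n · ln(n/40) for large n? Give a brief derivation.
S_n ~ 12n · (ln 480 − 1) + O(ln n)

Stirling: ln((12n)!) = 12n ln(12n) − 12n + O(ln n).
  S_n = 12n ln(12n) − 12n − 12n ln(n/40) + O(ln n)
      = 12n ln(12n) − 12n ln n + 12n ln 40 − 12n + O(ln n)
      = 12n ln 12 + 12n ln 40 − 12n + O(ln n)
      = 12n (ln 480 − 1) + O(ln n).
Numerically ln(480) − 1 ≈ 5.1738.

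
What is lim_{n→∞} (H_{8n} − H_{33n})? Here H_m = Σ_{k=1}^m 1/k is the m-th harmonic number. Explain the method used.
lim = ln(8/33)

Euler-Maclaurin gives H_m = ln m + γ + 1/(2m) + O(1/m^2). The γ and O(1/m) terms cancel in the difference:
  H_{8n} − H_{33n} = ln(8n) − ln(33n) + O(1/n) = ln(8/33) + O(1/n).
Hence the limit is ln(8/33).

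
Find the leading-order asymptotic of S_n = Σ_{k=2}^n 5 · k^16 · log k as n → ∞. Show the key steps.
S_n ~ 5 · n^17 log n / 17 − 5 · n^17 / 289

By integral comparison, S_n = ∫_1^n 5 · x^16 · log x dx + O(n^16 · log n). For the integral, ∫ x^16 log x dx = n^17 log n / 17 − n^17/289 (integration by parts). Hence S_n ~ 5 · n^17 log n / 17 − 5 · n^17 / 289.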